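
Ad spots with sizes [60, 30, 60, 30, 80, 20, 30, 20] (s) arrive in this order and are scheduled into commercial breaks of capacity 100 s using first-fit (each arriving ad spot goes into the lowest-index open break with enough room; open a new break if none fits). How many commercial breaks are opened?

  60 → break 1 (new)  [load 60/100]
  30 → break 1  [load 90/100]
  60 → break 2 (new)  [load 60/100]
  30 → break 2  [load 90/100]
  80 → break 3 (new)  [load 80/100]
  20 → break 3  [load 100/100]
  30 → break 4 (new)  [load 30/100]
  20 → break 4  [load 50/100]
4 commercial breaks opened.

4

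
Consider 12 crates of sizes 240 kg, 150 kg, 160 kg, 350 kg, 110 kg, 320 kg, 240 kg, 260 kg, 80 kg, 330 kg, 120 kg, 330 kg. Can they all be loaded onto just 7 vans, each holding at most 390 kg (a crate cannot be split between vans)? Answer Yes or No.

Total = 2690 kg; ⌈2690/390⌉ = 7.
The bound of 7 does not rule out 7, but exhaustive search shows no assignment into 7 vans of capacity 390 kg exists — the minimum is 8.

No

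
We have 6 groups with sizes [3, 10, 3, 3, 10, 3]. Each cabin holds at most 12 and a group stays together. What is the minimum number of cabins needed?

3

Total = 10 + 10 + 3 + 3 + 3 + 3 = 32.
Lower bound: ⌈32/12⌉ = 3 cabins.
A packing using 3 cabins:
  cabin 1: 10 = 10
  cabin 2: 10 = 10
  cabin 3: 3 + 3 + 3 + 3 = 12
This matches the lower bound, so 3 is optimal.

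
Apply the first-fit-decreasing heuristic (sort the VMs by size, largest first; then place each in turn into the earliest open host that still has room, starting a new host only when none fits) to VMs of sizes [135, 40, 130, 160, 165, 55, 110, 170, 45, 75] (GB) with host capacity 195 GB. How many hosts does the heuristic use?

7

Sorted descending: 170, 165, 160, 135, 130, 110, 75, 55, 45, 40.
  170 → host 1 (new)  [load 170/195]
  165 → host 2 (new)  [load 165/195]
  160 → host 3 (new)  [load 160/195]
  135 → host 4 (new)  [load 135/195]
  130 → host 5 (new)  [load 130/195]
  110 → host 6 (new)  [load 110/195]
  75 → host 6  [load 185/195]
  55 → host 4  [load 190/195]
  45 → host 5  [load 175/195]
  40 → host 7 (new)  [load 40/195]
7 hosts opened.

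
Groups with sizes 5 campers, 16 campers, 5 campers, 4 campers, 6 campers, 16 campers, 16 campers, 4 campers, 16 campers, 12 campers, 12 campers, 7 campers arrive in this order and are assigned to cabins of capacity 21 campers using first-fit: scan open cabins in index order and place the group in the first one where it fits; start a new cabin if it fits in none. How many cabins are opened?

  5 → cabin 1 (new)  [load 5/21]
  16 → cabin 1  [load 21/21]
  5 → cabin 2 (new)  [load 5/21]
  4 → cabin 2  [load 9/21]
  6 → cabin 2  [load 15/21]
  16 → cabin 3 (new)  [load 16/21]
  16 → cabin 4 (new)  [load 16/21]
  4 → cabin 2  [load 19/21]
  16 → cabin 5 (new)  [load 16/21]
  12 → cabin 6 (new)  [load 12/21]
  12 → cabin 7 (new)  [load 12/21]
  7 → cabin 6  [load 19/21]
7 cabins opened.

7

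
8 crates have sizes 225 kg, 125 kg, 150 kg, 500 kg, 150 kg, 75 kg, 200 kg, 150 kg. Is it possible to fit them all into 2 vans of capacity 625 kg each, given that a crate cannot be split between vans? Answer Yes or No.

No

Total = 1575 kg; ⌈1575/625⌉ = 3.
At least 3 vans are required, but only 2 are allowed.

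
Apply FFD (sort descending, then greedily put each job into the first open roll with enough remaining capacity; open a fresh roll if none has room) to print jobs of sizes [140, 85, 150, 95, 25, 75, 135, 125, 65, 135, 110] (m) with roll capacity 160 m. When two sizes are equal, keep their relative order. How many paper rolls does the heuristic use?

Sorted descending: 150, 140, 135, 135, 125, 110, 95, 85, 75, 65, 25.
  150 → roll 1 (new)  [load 150/160]
  140 → roll 2 (new)  [load 140/160]
  135 → roll 3 (new)  [load 135/160]
  135 → roll 4 (new)  [load 135/160]
  125 → roll 5 (new)  [load 125/160]
  110 → roll 6 (new)  [load 110/160]
  95 → roll 7 (new)  [load 95/160]
  85 → roll 8 (new)  [load 85/160]
  75 → roll 8  [load 160/160]
  65 → roll 7  [load 160/160]
  25 → roll 3  [load 160/160]
8 paper rolls opened.

8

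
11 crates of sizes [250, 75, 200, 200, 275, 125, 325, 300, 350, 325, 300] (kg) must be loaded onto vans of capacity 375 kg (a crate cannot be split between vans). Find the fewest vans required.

Total = 350 + 325 + 325 + 300 + 300 + 275 + 250 + 200 + 200 + 125 + 75 = 2725 kg.
Lower bound: ⌈2725/375⌉ = 8 vans.
Also, 9 crates each exceed 375/2 kg, and no two of those can share a van, so at least 9 vans are needed.
A packing using 9 vans:
  van 1: 350 = 350
  van 2: 325 = 325
  van 3: 325 = 325
  van 4: 300 + 75 = 375
  van 5: 300 = 300
  van 6: 275 = 275
  van 7: 250 + 125 = 375
  van 8: 200 = 200
  van 9: 200 = 200
This matches the lower bound, so 9 is optimal.

9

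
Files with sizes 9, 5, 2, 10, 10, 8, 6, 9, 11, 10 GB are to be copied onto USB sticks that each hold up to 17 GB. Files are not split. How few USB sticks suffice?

Total = 11 + 10 + 10 + 10 + 9 + 9 + 8 + 6 + 5 + 2 = 80 GB.
Lower bound: ⌈80/17⌉ = 5 USB sticks.
Also, 6 files each exceed 17/2 GB, and no two of those can share a USB stick, so at least 6 USB sticks are needed.
A packing using 6 USB sticks:
  USB stick 1: 11 + 6 = 17
  USB stick 2: 10 + 5 + 2 = 17
  USB stick 3: 10 = 10
  USB stick 4: 10 = 10
  USB stick 5: 9 + 8 = 17
  USB stick 6: 9 = 9
This matches the lower bound, so 6 is optimal.

6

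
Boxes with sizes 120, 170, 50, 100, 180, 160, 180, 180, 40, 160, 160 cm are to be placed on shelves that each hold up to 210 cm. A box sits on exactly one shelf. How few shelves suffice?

Total = 180 + 180 + 180 + 170 + 160 + 160 + 160 + 120 + 100 + 50 + 40 = 1500 cm.
Lower bound: ⌈1500/210⌉ = 8 shelves.
A packing using 9 shelves:
  shelf 1: 180 = 180
  shelf 2: 180 = 180
  shelf 3: 180 = 180
  shelf 4: 170 + 40 = 210
  shelf 5: 160 + 50 = 210
  shelf 6: 160 = 160
  shelf 7: 160 = 160
  shelf 8: 120 = 120
  shelf 9: 100 = 100
No arrangement into 8 shelves stays within capacity, so 9 is optimal.

9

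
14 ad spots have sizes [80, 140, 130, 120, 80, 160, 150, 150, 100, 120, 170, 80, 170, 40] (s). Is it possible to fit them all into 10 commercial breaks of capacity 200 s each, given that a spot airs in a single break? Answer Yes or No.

Yes

A valid assignment using 10 commercial breaks:
  break 1: 170 = 170
  break 2: 170 = 170
  break 3: 160 + 40 = 200
  break 4: 150 = 150
  break 5: 150 = 150
  break 6: 140 = 140
  break 7: 130 = 130
  break 8: 120 + 80 = 200
  break 9: 120 + 80 = 200
  break 10: 100 + 80 = 180
Every load is within 200 s, so 10 commercial breaks suffice.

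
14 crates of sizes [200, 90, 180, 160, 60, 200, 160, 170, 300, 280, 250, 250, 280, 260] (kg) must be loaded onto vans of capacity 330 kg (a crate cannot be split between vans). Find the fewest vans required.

11

Total = 300 + 280 + 280 + 260 + 250 + 250 + 200 + 200 + 180 + 170 + 160 + 160 + 90 + 60 = 2840 kg.
Lower bound: ⌈2840/330⌉ = 9 vans.
Also, 10 crates each exceed 165 kg, and no two of those can share a van, so at least 10 vans are needed.
A packing using 11 vans:
  van 1: 300 = 300
  van 2: 280 = 280
  van 3: 280 = 280
  van 4: 260 + 60 = 320
  van 5: 250 = 250
  van 6: 250 = 250
  van 7: 200 + 90 = 290
  van 8: 200 = 200
  van 9: 180 = 180
  van 10: 170 + 160 = 330
  van 11: 160 = 160
No arrangement into 10 vans stays within capacity, so 11 is optimal.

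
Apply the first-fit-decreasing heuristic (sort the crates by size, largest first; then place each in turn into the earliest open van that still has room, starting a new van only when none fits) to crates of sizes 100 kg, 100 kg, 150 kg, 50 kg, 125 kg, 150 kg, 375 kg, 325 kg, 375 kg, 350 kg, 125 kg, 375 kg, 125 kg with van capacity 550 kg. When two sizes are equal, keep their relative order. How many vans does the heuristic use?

Sorted descending: 375, 375, 375, 350, 325, 150, 150, 125, 125, 125, 100, 100, 50.
  375 → van 1 (new)  [load 375/550]
  375 → van 2 (new)  [load 375/550]
  375 → van 3 (new)  [load 375/550]
  350 → van 4 (new)  [load 350/550]
  325 → van 5 (new)  [load 325/550]
  150 → van 1  [load 525/550]
  150 → van 2  [load 525/550]
  125 → van 3  [load 500/550]
  125 → van 4  [load 475/550]
  125 → van 5  [load 450/550]
  100 → van 5  [load 550/550]
  100 → van 6 (new)  [load 100/550]
  50 → van 3  [load 550/550]
6 vans opened.

6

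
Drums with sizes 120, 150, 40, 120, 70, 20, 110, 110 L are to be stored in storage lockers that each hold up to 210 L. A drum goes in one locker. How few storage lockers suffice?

Total = 150 + 120 + 120 + 110 + 110 + 70 + 40 + 20 = 740 L.
Lower bound: ⌈740/210⌉ = 4 storage lockers.
Also, 5 drums each exceed 105 L, and no two of those can share a locker, so at least 5 storage lockers are needed.
A packing using 5 storage lockers:
  locker 1: 150 + 40 + 20 = 210
  locker 2: 120 + 70 = 190
  locker 3: 120 = 120
  locker 4: 110 = 110
  locker 5: 110 = 110
This matches the lower bound, so 5 is optimal.

5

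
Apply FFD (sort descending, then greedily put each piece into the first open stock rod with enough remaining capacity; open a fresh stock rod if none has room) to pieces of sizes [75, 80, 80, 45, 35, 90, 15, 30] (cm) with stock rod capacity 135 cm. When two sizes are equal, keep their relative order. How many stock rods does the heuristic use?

4

Sorted descending: 90, 80, 80, 75, 45, 35, 30, 15.
  90 → stock rod 1 (new)  [load 90/135]
  80 → stock rod 2 (new)  [load 80/135]
  80 → stock rod 3 (new)  [load 80/135]
  75 → stock rod 4 (new)  [load 75/135]
  45 → stock rod 1  [load 135/135]
  35 → stock rod 2  [load 115/135]
  30 → stock rod 3  [load 110/135]
  15 → stock rod 2  [load 130/135]
4 stock rods opened.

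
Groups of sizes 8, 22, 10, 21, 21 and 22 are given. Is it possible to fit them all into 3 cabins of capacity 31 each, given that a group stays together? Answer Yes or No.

No

Total = 104; ⌈104/31⌉ = 4.
At least 4 cabins are required, but only 3 are allowed.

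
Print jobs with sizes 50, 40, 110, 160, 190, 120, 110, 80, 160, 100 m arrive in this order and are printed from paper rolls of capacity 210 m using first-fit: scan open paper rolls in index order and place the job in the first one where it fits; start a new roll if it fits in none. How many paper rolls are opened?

6

  50 → roll 1 (new)  [load 50/210]
  40 → roll 1  [load 90/210]
  110 → roll 1  [load 200/210]
  160 → roll 2 (new)  [load 160/210]
  190 → roll 3 (new)  [load 190/210]
  120 → roll 4 (new)  [load 120/210]
  110 → roll 5 (new)  [load 110/210]
  80 → roll 4  [load 200/210]
  160 → roll 6 (new)  [load 160/210]
  100 → roll 5  [load 210/210]
6 paper rolls opened.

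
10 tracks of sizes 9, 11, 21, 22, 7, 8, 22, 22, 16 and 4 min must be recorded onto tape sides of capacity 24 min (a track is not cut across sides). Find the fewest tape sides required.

Total = 22 + 22 + 22 + 21 + 16 + 11 + 9 + 8 + 7 + 4 = 142 min.
Lower bound: ⌈142/24⌉ = 6 tape sides.
A packing using 7 tape sides:
  side 1: 22 = 22
  side 2: 22 = 22
  side 3: 22 = 22
  side 4: 21 = 21
  side 5: 16 + 8 = 24
  side 6: 11 + 9 + 4 = 24
  side 7: 7 = 7
No arrangement into 6 tape sides stays within capacity, so 7 is optimal.

7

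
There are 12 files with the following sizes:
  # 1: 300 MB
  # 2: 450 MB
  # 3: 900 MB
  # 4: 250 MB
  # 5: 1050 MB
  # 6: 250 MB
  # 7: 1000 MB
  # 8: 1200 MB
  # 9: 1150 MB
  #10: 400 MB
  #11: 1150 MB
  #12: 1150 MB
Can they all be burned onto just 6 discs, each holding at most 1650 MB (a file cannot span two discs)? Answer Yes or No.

Total = 9250 MB; ⌈9250/1650⌉ = 6.
7 files each exceed half the capacity and cannot share a disc, forcing at least 7 discs.
At least 7 discs are required, but only 6 are allowed.

No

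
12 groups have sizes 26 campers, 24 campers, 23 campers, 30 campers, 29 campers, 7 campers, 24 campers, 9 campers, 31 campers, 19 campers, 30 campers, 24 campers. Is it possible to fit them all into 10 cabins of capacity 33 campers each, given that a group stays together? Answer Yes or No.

Yes

A valid assignment using 10 cabins:
  cabin 1: 31 = 31
  cabin 2: 30 = 30
  cabin 3: 30 = 30
  cabin 4: 29 = 29
  cabin 5: 26 + 7 = 33
  cabin 6: 24 + 9 = 33
  cabin 7: 24 = 24
  cabin 8: 24 = 24
  cabin 9: 23 = 23
  cabin 10: 19 = 19
Every load is within 33 campers, so 10 cabins suffice.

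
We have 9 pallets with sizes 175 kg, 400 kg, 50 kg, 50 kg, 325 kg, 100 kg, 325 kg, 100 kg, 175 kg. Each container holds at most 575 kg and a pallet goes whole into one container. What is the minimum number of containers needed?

Total = 400 + 325 + 325 + 175 + 175 + 100 + 100 + 50 + 50 = 1700 kg.
Lower bound: ⌈1700/575⌉ = 3 containers.
A packing using 3 containers:
  container 1: 400 + 175 = 575
  container 2: 325 + 175 + 50 = 550
  container 3: 325 + 100 + 100 + 50 = 575
This matches the lower bound, so 3 is optimal.

3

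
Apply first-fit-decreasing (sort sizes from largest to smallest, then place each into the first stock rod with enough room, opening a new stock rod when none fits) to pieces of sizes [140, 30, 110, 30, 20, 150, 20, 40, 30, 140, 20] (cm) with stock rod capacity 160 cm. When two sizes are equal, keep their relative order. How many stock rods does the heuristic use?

Sorted descending: 150, 140, 140, 110, 40, 30, 30, 30, 20, 20, 20.
  150 → stock rod 1 (new)  [load 150/160]
  140 → stock rod 2 (new)  [load 140/160]
  140 → stock rod 3 (new)  [load 140/160]
  110 → stock rod 4 (new)  [load 110/160]
  40 → stock rod 4  [load 150/160]
  30 → stock rod 5 (new)  [load 30/160]
  30 → stock rod 5  [load 60/160]
  30 → stock rod 5  [load 90/160]
  20 → stock rod 2  [load 160/160]
  20 → stock rod 3  [load 160/160]
  20 → stock rod 5  [load 110/160]
5 stock rods opened.

5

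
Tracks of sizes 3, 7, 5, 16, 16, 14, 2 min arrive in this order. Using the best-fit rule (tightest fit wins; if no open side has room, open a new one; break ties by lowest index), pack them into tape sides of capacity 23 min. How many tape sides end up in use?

  3 → side 1 (new)  [load 3/23]
  7 → side 1  [load 10/23]
  5 → side 1  [load 15/23]
  16 → side 2 (new)  [load 16/23]
  16 → side 3 (new)  [load 16/23]
  14 → side 4 (new)  [load 14/23]
  2 → side 2  [load 18/23]
4 tape sides opened.

4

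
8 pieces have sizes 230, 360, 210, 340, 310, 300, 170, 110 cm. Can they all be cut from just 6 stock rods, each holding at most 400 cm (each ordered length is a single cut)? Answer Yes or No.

A valid assignment using 6 stock rods:
  stock rod 1: 360 = 360
  stock rod 2: 340 = 340
  stock rod 3: 310 = 310
  stock rod 4: 300 = 300
  stock rod 5: 230 + 170 = 400
  stock rod 6: 210 + 110 = 320
Every load is within 400 cm, so 6 stock rods suffice.

Yes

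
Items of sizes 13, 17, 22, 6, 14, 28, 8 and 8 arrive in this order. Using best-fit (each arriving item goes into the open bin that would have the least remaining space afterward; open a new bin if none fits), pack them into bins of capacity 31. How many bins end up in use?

4

  13 → bin 1 (new)  [load 13/31]
  17 → bin 1  [load 30/31]
  22 → bin 2 (new)  [load 22/31]
  6 → bin 2  [load 28/31]
  14 → bin 3 (new)  [load 14/31]
  28 → bin 4 (new)  [load 28/31]
  8 → bin 3  [load 22/31]
  8 → bin 3  [load 30/31]
4 bins opened.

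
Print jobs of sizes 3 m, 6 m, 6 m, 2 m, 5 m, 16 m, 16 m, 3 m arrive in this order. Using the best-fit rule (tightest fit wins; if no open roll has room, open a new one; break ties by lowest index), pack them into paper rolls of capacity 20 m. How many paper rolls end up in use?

4

  3 → roll 1 (new)  [load 3/20]
  6 → roll 1  [load 9/20]
  6 → roll 1  [load 15/20]
  2 → roll 1  [load 17/20]
  5 → roll 2 (new)  [load 5/20]
  16 → roll 3 (new)  [load 16/20]
  16 → roll 4 (new)  [load 16/20]
  3 → roll 1  [load 20/20]
4 paper rolls opened.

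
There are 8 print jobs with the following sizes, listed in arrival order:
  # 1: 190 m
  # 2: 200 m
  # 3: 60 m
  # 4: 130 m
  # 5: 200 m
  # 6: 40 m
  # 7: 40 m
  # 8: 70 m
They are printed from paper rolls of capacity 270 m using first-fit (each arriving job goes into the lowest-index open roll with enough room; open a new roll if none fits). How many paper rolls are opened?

4

  190 → roll 1 (new)  [load 190/270]
  200 → roll 2 (new)  [load 200/270]
  60 → roll 1  [load 250/270]
  130 → roll 3 (new)  [load 130/270]
  200 → roll 4 (new)  [load 200/270]
  40 → roll 2  [load 240/270]
  40 → roll 3  [load 170/270]
  70 → roll 3  [load 240/270]
4 paper rolls opened.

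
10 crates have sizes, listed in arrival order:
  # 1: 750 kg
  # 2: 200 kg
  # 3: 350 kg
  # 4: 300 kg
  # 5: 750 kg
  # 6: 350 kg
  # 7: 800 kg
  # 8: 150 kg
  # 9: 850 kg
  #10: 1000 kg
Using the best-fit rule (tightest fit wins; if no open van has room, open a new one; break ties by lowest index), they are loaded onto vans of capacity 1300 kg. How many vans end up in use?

  750 → van 1 (new)  [load 750/1300]
  200 → van 1  [load 950/1300]
  350 → van 1  [load 1300/1300]
  300 → van 2 (new)  [load 300/1300]
  750 → van 2  [load 1050/1300]
  350 → van 3 (new)  [load 350/1300]
  800 → van 3  [load 1150/1300]
  150 → van 3  [load 1300/1300]
  850 → van 4 (new)  [load 850/1300]
  1000 → van 5 (new)  [load 1000/1300]
5 vans opened.

5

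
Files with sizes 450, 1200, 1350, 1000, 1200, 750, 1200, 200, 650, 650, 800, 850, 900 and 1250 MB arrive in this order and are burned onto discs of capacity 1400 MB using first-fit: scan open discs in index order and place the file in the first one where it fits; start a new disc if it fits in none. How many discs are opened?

  450 → disc 1 (new)  [load 450/1400]
  1200 → disc 2 (new)  [load 1200/1400]
  1350 → disc 3 (new)  [load 1350/1400]
  1000 → disc 4 (new)  [load 1000/1400]
  1200 → disc 5 (new)  [load 1200/1400]
  750 → disc 1  [load 1200/1400]
  1200 → disc 6 (new)  [load 1200/1400]
  200 → disc 1  [load 1400/1400]
  650 → disc 7 (new)  [load 650/1400]
  650 → disc 7  [load 1300/1400]
  800 → disc 8 (new)  [load 800/1400]
  850 → disc 9 (new)  [load 850/1400]
  900 → disc 10 (new)  [load 900/1400]
  1250 → disc 11 (new)  [load 1250/1400]
11 discs opened.

11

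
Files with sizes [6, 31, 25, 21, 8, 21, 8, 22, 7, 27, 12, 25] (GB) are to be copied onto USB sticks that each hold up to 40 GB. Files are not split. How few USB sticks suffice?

Total = 31 + 27 + 25 + 25 + 22 + 21 + 21 + 12 + 8 + 8 + 7 + 6 = 213 GB.
Lower bound: ⌈213/40⌉ = 6 USB sticks.
Also, 7 files each exceed 20 GB, and no two of those can share a USB stick, so at least 7 USB sticks are needed.
A packing using 7 USB sticks:
  USB stick 1: 31 + 8 = 39
  USB stick 2: 27 + 12 = 39
  USB stick 3: 25 + 8 + 7 = 40
  USB stick 4: 25 + 6 = 31
  USB stick 5: 22 = 22
  USB stick 6: 21 = 21
  USB stick 7: 21 = 21
This matches the lower bound, so 7 is optimal.

7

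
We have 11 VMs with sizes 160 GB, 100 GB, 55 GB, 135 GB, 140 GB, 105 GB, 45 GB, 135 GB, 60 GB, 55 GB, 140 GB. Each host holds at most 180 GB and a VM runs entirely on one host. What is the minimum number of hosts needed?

Total = 160 + 140 + 140 + 135 + 135 + 105 + 100 + 60 + 55 + 55 + 45 = 1130 GB.
Lower bound: ⌈1130/180⌉ = 7 hosts.
A packing using 8 hosts:
  host 1: 160 = 160
  host 2: 140 = 140
  host 3: 140 = 140
  host 4: 135 + 45 = 180
  host 5: 135 = 135
  host 6: 105 + 60 = 165
  host 7: 100 + 55 = 155
  host 8: 55 = 55
No arrangement into 7 hosts stays within capacity, so 8 is optimal.

8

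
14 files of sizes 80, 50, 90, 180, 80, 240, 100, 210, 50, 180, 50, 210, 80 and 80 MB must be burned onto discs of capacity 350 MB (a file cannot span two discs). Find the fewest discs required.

Total = 240 + 210 + 210 + 180 + 180 + 100 + 90 + 80 + 80 + 80 + 80 + 50 + 50 + 50 = 1680 MB.
Lower bound: ⌈1680/350⌉ = 5 discs.
A packing using 5 discs:
  disc 1: 240 + 100 = 340
  disc 2: 210 + 90 + 50 = 350
  disc 3: 210 + 80 + 50 = 340
  disc 4: 180 + 80 + 80 = 340
  disc 5: 180 + 80 + 50 = 310
This matches the lower bound, so 5 is optimal.

5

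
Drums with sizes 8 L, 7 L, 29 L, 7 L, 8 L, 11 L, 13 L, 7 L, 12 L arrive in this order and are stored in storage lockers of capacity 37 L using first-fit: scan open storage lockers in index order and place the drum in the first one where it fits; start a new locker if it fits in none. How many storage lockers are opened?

  8 → locker 1 (new)  [load 8/37]
  7 → locker 1  [load 15/37]
  29 → locker 2 (new)  [load 29/37]
  7 → locker 1  [load 22/37]
  8 → locker 1  [load 30/37]
  11 → locker 3 (new)  [load 11/37]
  13 → locker 3  [load 24/37]
  7 → locker 1  [load 37/37]
  12 → locker 3  [load 36/37]
3 storage lockers opened.

3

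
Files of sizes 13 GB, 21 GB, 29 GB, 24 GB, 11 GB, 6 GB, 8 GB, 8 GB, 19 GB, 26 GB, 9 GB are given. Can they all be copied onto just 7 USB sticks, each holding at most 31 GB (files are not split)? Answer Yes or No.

A valid assignment using 6 USB sticks:
  USB stick 1: 29 = 29
  USB stick 2: 26 = 26
  USB stick 3: 24 + 6 = 30
  USB stick 4: 21 + 9 = 30
  USB stick 5: 19 + 11 = 30
  USB stick 6: 13 + 8 + 8 = 29
That uses only 6 ≤ 7, so 7 USB sticks are enough.

Yes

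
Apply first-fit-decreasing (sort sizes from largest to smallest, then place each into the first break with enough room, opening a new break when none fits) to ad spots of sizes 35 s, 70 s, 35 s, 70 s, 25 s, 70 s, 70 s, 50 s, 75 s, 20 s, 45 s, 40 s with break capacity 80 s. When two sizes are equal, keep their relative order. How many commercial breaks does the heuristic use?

Sorted descending: 75, 70, 70, 70, 70, 50, 45, 40, 35, 35, 25, 20.
  75 → break 1 (new)  [load 75/80]
  70 → break 2 (new)  [load 70/80]
  70 → break 3 (new)  [load 70/80]
  70 → break 4 (new)  [load 70/80]
  70 → break 5 (new)  [load 70/80]
  50 → break 6 (new)  [load 50/80]
  45 → break 7 (new)  [load 45/80]
  40 → break 8 (new)  [load 40/80]
  35 → break 7  [load 80/80]
  35 → break 8  [load 75/80]
  25 → break 6  [load 75/80]
  20 → break 9 (new)  [load 20/80]
9 commercial breaks opened.

9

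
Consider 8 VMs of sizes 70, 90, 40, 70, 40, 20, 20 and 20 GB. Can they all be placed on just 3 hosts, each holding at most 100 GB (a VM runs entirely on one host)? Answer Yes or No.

Total = 370 GB; ⌈370/100⌉ = 4.
At least 4 hosts are required, but only 3 are allowed.

No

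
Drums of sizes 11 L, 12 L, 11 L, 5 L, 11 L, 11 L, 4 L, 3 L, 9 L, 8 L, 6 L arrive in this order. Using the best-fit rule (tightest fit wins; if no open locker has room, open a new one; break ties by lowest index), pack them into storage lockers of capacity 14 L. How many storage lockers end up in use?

8

  11 → locker 1 (new)  [load 11/14]
  12 → locker 2 (new)  [load 12/14]
  11 → locker 3 (new)  [load 11/14]
  5 → locker 4 (new)  [load 5/14]
  11 → locker 5 (new)  [load 11/14]
  11 → locker 6 (new)  [load 11/14]
  4 → locker 4  [load 9/14]
  3 → locker 1  [load 14/14]
  9 → locker 7 (new)  [load 9/14]
  8 → locker 8 (new)  [load 8/14]
  6 → locker 8  [load 14/14]
8 storage lockers opened.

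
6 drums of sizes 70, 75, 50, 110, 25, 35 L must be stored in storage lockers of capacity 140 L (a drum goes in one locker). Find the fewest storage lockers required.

3

Total = 110 + 75 + 70 + 50 + 35 + 25 = 365 L.
Lower bound: ⌈365/140⌉ = 3 storage lockers.
A packing using 3 storage lockers:
  locker 1: 110 + 25 = 135
  locker 2: 75 + 50 = 125
  locker 3: 70 + 35 = 105
This matches the lower bound, so 3 is optimal.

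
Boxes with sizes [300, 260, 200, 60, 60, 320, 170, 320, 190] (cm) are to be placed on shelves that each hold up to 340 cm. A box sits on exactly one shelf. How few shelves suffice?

Total = 320 + 320 + 300 + 260 + 200 + 190 + 170 + 60 + 60 = 1880 cm.
Lower bound: ⌈1880/340⌉ = 6 shelves.
A packing using 7 shelves:
  shelf 1: 320 = 320
  shelf 2: 320 = 320
  shelf 3: 300 = 300
  shelf 4: 260 + 60 = 320
  shelf 5: 200 + 60 = 260
  shelf 6: 190 = 190
  shelf 7: 170 = 170
No arrangement into 6 shelves stays within capacity, so 7 is optimal.

7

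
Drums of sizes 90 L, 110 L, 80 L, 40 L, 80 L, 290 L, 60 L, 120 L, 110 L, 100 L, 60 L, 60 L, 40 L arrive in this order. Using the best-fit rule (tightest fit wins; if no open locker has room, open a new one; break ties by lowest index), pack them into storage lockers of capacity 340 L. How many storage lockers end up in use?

  90 → locker 1 (new)  [load 90/340]
  110 → locker 1  [load 200/340]
  80 → locker 1  [load 280/340]
  40 → locker 1  [load 320/340]
  80 → locker 2 (new)  [load 80/340]
  290 → locker 3 (new)  [load 290/340]
  60 → locker 2  [load 140/340]
  120 → locker 2  [load 260/340]
  110 → locker 4 (new)  [load 110/340]
  100 → locker 4  [load 210/340]
  60 → locker 2  [load 320/340]
  60 → locker 4  [load 270/340]
  40 → locker 3  [load 330/340]
4 storage lockers opened.

4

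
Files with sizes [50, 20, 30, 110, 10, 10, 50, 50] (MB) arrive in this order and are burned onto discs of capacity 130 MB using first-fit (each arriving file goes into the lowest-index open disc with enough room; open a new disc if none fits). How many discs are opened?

  50 → disc 1 (new)  [load 50/130]
  20 → disc 1  [load 70/130]
  30 → disc 1  [load 100/130]
  110 → disc 2 (new)  [load 110/130]
  10 → disc 1  [load 110/130]
  10 → disc 1  [load 120/130]
  50 → disc 3 (new)  [load 50/130]
  50 → disc 3  [load 100/130]
3 discs opened.

3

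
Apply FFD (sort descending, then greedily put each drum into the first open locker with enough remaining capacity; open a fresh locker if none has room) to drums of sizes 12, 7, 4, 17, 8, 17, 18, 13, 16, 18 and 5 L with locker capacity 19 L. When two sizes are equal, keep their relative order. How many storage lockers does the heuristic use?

Sorted descending: 18, 18, 17, 17, 16, 13, 12, 8, 7, 5, 4.
  18 → locker 1 (new)  [load 18/19]
  18 → locker 2 (new)  [load 18/19]
  17 → locker 3 (new)  [load 17/19]
  17 → locker 4 (new)  [load 17/19]
  16 → locker 5 (new)  [load 16/19]
  13 → locker 6 (new)  [load 13/19]
  12 → locker 7 (new)  [load 12/19]
  8 → locker 8 (new)  [load 8/19]
  7 → locker 7  [load 19/19]
  5 → locker 6  [load 18/19]
  4 → locker 8  [load 12/19]
8 storage lockers opened.

8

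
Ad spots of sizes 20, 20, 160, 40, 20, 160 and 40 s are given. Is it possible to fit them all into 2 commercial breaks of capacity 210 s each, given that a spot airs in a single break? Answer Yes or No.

No

Total = 460 s; ⌈460/210⌉ = 3.
At least 3 commercial breaks are required, but only 2 are allowed.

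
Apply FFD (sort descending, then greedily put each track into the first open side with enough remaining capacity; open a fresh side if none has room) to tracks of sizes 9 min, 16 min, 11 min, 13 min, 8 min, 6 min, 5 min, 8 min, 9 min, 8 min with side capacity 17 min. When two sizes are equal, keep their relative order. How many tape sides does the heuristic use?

6

Sorted descending: 16, 13, 11, 9, 9, 8, 8, 8, 6, 5.
  16 → side 1 (new)  [load 16/17]
  13 → side 2 (new)  [load 13/17]
  11 → side 3 (new)  [load 11/17]
  9 → side 4 (new)  [load 9/17]
  9 → side 5 (new)  [load 9/17]
  8 → side 4  [load 17/17]
  8 → side 5  [load 17/17]
  8 → side 6 (new)  [load 8/17]
  6 → side 3  [load 17/17]
  5 → side 6  [load 13/17]
6 tape sides opened.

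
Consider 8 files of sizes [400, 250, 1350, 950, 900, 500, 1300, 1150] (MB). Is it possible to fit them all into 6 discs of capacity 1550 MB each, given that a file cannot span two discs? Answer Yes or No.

Yes

A valid assignment using 5 discs:
  disc 1: 1350 = 1350
  disc 2: 1300 + 250 = 1550
  disc 3: 1150 + 400 = 1550
  disc 4: 950 + 500 = 1450
  disc 5: 900 = 900
That uses only 5 ≤ 6, so 6 discs are enough.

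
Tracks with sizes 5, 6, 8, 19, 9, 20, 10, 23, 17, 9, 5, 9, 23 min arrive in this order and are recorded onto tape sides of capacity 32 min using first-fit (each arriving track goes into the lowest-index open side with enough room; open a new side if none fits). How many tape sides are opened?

6

  5 → side 1 (new)  [load 5/32]
  6 → side 1  [load 11/32]
  8 → side 1  [load 19/32]
  19 → side 2 (new)  [load 19/32]
  9 → side 1  [load 28/32]
  20 → side 3 (new)  [load 20/32]
  10 → side 2  [load 29/32]
  23 → side 4 (new)  [load 23/32]
  17 → side 5 (new)  [load 17/32]
  9 → side 3  [load 29/32]
  5 → side 4  [load 28/32]
  9 → side 5  [load 26/32]
  23 → side 6 (new)  [load 23/32]
6 tape sides opened.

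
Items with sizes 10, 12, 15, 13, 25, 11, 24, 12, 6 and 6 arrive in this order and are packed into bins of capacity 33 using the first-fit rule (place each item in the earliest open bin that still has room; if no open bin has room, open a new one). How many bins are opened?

  10 → bin 1 (new)  [load 10/33]
  12 → bin 1  [load 22/33]
  15 → bin 2 (new)  [load 15/33]
  13 → bin 2  [load 28/33]
  25 → bin 3 (new)  [load 25/33]
  11 → bin 1  [load 33/33]
  24 → bin 4 (new)  [load 24/33]
  12 → bin 5 (new)  [load 12/33]
  6 → bin 3  [load 31/33]
  6 → bin 4  [load 30/33]
5 bins opened.

5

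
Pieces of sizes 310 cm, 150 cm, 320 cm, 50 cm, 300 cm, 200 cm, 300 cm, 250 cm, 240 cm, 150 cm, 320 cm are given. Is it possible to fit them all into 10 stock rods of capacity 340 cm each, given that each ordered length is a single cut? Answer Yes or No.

Yes

A valid assignment using 9 stock rods:
  stock rod 1: 320 = 320
  stock rod 2: 320 = 320
  stock rod 3: 310 = 310
  stock rod 4: 300 = 300
  stock rod 5: 300 = 300
  stock rod 6: 250 + 50 = 300
  stock rod 7: 240 = 240
  stock rod 8: 200 = 200
  stock rod 9: 150 + 150 = 300
That uses only 9 ≤ 10, so 10 stock rods are enough.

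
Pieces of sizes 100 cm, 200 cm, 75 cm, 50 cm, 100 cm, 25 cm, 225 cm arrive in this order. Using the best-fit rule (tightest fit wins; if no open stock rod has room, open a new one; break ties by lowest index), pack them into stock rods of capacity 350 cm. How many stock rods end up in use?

3

  100 → stock rod 1 (new)  [load 100/350]
  200 → stock rod 1  [load 300/350]
  75 → stock rod 2 (new)  [load 75/350]
  50 → stock rod 1  [load 350/350]
  100 → stock rod 2  [load 175/350]
  25 → stock rod 2  [load 200/350]
  225 → stock rod 3 (new)  [load 225/350]
3 stock rods opened.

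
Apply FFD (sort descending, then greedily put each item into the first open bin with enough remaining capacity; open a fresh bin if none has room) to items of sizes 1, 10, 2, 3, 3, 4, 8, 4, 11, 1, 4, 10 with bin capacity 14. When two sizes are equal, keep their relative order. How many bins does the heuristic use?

5

Sorted descending: 11, 10, 10, 8, 4, 4, 4, 3, 3, 2, 1, 1.
  11 → bin 1 (new)  [load 11/14]
  10 → bin 2 (new)  [load 10/14]
  10 → bin 3 (new)  [load 10/14]
  8 → bin 4 (new)  [load 8/14]
  4 → bin 2  [load 14/14]
  4 → bin 3  [load 14/14]
  4 → bin 4  [load 12/14]
  3 → bin 1  [load 14/14]
  3 → bin 5 (new)  [load 3/14]
  2 → bin 4  [load 14/14]
  1 → bin 5  [load 4/14]
  1 → bin 5  [load 5/14]
5 bins opened.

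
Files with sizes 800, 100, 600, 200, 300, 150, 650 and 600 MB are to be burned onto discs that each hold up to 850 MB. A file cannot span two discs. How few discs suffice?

5

Total = 800 + 650 + 600 + 600 + 300 + 200 + 150 + 100 = 3400 MB.
Lower bound: ⌈3400/850⌉ = 4 discs.
A packing using 5 discs:
  disc 1: 800 = 800
  disc 2: 650 + 200 = 850
  disc 3: 600 + 150 + 100 = 850
  disc 4: 600 = 600
  disc 5: 300 = 300
No arrangement into 4 discs stays within capacity, so 5 is optimal.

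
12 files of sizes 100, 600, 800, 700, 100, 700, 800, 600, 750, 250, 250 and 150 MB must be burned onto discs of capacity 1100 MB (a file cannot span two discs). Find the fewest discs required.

7

Total = 800 + 800 + 750 + 700 + 700 + 600 + 600 + 250 + 250 + 150 + 100 + 100 = 5800 MB.
Lower bound: ⌈5800/1100⌉ = 6 discs.
Also, 7 files each exceed 550 MB, and no two of those can share a disc, so at least 7 discs are needed.
A packing using 7 discs:
  disc 1: 800 + 250 = 1050
  disc 2: 800 + 250 = 1050
  disc 3: 750 + 150 + 100 + 100 = 1100
  disc 4: 700 = 700
  disc 5: 700 = 700
  disc 6: 600 = 600
  disc 7: 600 = 600
This matches the lower bound, so 7 is optimal.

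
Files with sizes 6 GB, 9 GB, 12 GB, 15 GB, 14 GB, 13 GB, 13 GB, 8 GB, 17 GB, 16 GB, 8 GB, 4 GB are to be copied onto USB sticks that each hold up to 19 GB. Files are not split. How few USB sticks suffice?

9

Total = 17 + 16 + 15 + 14 + 13 + 13 + 12 + 9 + 8 + 8 + 6 + 4 = 135 GB.
Lower bound: ⌈135/19⌉ = 8 USB sticks.
A packing using 9 USB sticks:
  USB stick 1: 17 = 17
  USB stick 2: 16 = 16
  USB stick 3: 15 + 4 = 19
  USB stick 4: 14 = 14
  USB stick 5: 13 + 6 = 19
  USB stick 6: 13 = 13
  USB stick 7: 12 = 12
  USB stick 8: 9 + 8 = 17
  USB stick 9: 8 = 8
No arrangement into 8 USB sticks stays within capacity, so 9 is optimal.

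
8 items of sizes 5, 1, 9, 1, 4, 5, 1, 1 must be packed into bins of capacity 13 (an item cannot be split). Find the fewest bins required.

3

Total = 9 + 5 + 5 + 4 + 1 + 1 + 1 + 1 = 27.
Lower bound: ⌈27/13⌉ = 3 bins.
A packing using 3 bins:
  bin 1: 9 + 4 = 13
  bin 2: 5 + 5 + 1 + 1 + 1 = 13
  bin 3: 1 = 1
This matches the lower bound, so 3 is optimal.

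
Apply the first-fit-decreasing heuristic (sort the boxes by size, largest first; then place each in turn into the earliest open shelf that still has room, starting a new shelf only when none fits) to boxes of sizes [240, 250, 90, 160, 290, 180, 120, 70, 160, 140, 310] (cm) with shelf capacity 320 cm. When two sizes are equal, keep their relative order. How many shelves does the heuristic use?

7

Sorted descending: 310, 290, 250, 240, 180, 160, 160, 140, 120, 90, 70.
  310 → shelf 1 (new)  [load 310/320]
  290 → shelf 2 (new)  [load 290/320]
  250 → shelf 3 (new)  [load 250/320]
  240 → shelf 4 (new)  [load 240/320]
  180 → shelf 5 (new)  [load 180/320]
  160 → shelf 6 (new)  [load 160/320]
  160 → shelf 6  [load 320/320]
  140 → shelf 5  [load 320/320]
  120 → shelf 7 (new)  [load 120/320]
  90 → shelf 7  [load 210/320]
  70 → shelf 3  [load 320/320]
7 shelves opened.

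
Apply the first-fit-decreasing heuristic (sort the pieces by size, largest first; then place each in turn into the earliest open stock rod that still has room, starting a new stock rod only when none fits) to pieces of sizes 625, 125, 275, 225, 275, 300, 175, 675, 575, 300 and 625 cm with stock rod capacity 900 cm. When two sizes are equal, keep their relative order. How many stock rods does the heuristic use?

Sorted descending: 675, 625, 625, 575, 300, 300, 275, 275, 225, 175, 125.
  675 → stock rod 1 (new)  [load 675/900]
  625 → stock rod 2 (new)  [load 625/900]
  625 → stock rod 3 (new)  [load 625/900]
  575 → stock rod 4 (new)  [load 575/900]
  300 → stock rod 4  [load 875/900]
  300 → stock rod 5 (new)  [load 300/900]
  275 → stock rod 2  [load 900/900]
  275 → stock rod 3  [load 900/900]
  225 → stock rod 1  [load 900/900]
  175 → stock rod 5  [load 475/900]
  125 → stock rod 5  [load 600/900]
5 stock rods opened.

5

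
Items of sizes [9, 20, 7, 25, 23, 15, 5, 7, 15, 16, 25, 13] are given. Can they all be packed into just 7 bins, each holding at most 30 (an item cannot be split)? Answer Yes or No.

Yes

A valid assignment using 7 bins:
  bin 1: 25 + 5 = 30
  bin 2: 25 = 25
  bin 3: 23 + 7 = 30
  bin 4: 20 + 9 = 29
  bin 5: 16 + 13 = 29
  bin 6: 15 + 15 = 30
  bin 7: 7 = 7
Every load is within 30, so 7 bins suffice.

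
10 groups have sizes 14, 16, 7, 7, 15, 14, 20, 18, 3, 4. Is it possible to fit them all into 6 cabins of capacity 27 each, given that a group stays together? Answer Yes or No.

Yes

A valid assignment using 6 cabins:
  cabin 1: 20 + 7 = 27
  cabin 2: 18 + 7 = 25
  cabin 3: 16 + 4 + 3 = 23
  cabin 4: 15 = 15
  cabin 5: 14 = 14
  cabin 6: 14 = 14
Every load is within 27, so 6 cabins suffice.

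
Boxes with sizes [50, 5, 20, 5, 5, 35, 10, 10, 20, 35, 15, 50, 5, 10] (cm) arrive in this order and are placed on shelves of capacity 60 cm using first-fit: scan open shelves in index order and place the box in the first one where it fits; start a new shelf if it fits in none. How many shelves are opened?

  50 → shelf 1 (new)  [load 50/60]
  5 → shelf 1  [load 55/60]
  20 → shelf 2 (new)  [load 20/60]
  5 → shelf 1  [load 60/60]
  5 → shelf 2  [load 25/60]
  35 → shelf 2  [load 60/60]
  10 → shelf 3 (new)  [load 10/60]
  10 → shelf 3  [load 20/60]
  20 → shelf 3  [load 40/60]
  35 → shelf 4 (new)  [load 35/60]
  15 → shelf 3  [load 55/60]
  50 → shelf 5 (new)  [load 50/60]
  5 → shelf 3  [load 60/60]
  10 → shelf 4  [load 45/60]
5 shelves opened.

5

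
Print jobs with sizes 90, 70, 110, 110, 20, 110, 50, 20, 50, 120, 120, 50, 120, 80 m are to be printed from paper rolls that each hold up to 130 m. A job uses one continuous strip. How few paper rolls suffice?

Total = 120 + 120 + 120 + 110 + 110 + 110 + 90 + 80 + 70 + 50 + 50 + 50 + 20 + 20 = 1120 m.
Lower bound: ⌈1120/130⌉ = 9 paper rolls.
A packing using 10 paper rolls:
  roll 1: 120 = 120
  roll 2: 120 = 120
  roll 3: 120 = 120
  roll 4: 110 + 20 = 130
  roll 5: 110 + 20 = 130
  roll 6: 110 = 110
  roll 7: 90 = 90
  roll 8: 80 + 50 = 130
  roll 9: 70 + 50 = 120
  roll 10: 50 = 50
No arrangement into 9 paper rolls stays within capacity, so 10 is optimal.

10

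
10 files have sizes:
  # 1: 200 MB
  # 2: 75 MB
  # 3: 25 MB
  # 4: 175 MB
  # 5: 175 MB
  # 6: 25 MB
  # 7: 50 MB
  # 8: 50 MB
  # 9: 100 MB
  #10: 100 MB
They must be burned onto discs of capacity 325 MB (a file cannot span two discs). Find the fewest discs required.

Total = 200 + 175 + 175 + 100 + 100 + 75 + 50 + 50 + 25 + 25 = 975 MB.
Lower bound: ⌈975/325⌉ = 3 discs.
A packing using 3 discs:
  disc 1: 200 + 100 + 25 = 325
  disc 2: 175 + 100 + 50 = 325
  disc 3: 175 + 75 + 50 + 25 = 325
This matches the lower bound, so 3 is optimal.

3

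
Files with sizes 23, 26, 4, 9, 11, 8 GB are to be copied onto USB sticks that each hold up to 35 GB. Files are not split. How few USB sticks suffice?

Total = 26 + 23 + 11 + 9 + 8 + 4 = 81 GB.
Lower bound: ⌈81/35⌉ = 3 USB sticks.
A packing using 3 USB sticks:
  USB stick 1: 26 + 9 = 35
  USB stick 2: 23 + 11 = 34
  USB stick 3: 8 + 4 = 12
This matches the lower bound, so 3 is optimal.

3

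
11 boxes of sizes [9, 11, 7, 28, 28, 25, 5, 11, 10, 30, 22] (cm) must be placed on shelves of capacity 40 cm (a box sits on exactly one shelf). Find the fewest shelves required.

Total = 30 + 28 + 28 + 25 + 22 + 11 + 11 + 10 + 9 + 7 + 5 = 186 cm.
Lower bound: ⌈186/40⌉ = 5 shelves.
A packing using 5 shelves:
  shelf 1: 30 + 10 = 40
  shelf 2: 28 + 11 = 39
  shelf 3: 28 + 11 = 39
  shelf 4: 25 + 9 + 5 = 39
  shelf 5: 22 + 7 = 29
This matches the lower bound, so 5 is optimal.

5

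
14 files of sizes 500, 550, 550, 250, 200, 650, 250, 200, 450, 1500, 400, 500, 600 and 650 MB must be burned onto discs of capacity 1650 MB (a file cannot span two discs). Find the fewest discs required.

5

Total = 1500 + 650 + 650 + 600 + 550 + 550 + 500 + 500 + 450 + 400 + 250 + 250 + 200 + 200 = 7250 MB.
Lower bound: ⌈7250/1650⌉ = 5 discs.
A packing using 5 discs:
  disc 1: 1500 = 1500
  disc 2: 650 + 650 + 250 = 1550
  disc 3: 600 + 550 + 500 = 1650
  disc 4: 550 + 500 + 450 = 1500
  disc 5: 400 + 250 + 200 + 200 = 1050
This matches the lower bound, so 5 is optimal.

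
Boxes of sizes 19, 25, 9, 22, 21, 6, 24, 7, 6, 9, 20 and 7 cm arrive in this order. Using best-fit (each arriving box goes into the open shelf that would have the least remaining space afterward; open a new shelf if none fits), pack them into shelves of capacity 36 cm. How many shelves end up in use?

  19 → shelf 1 (new)  [load 19/36]
  25 → shelf 2 (new)  [load 25/36]
  9 → shelf 2  [load 34/36]
  22 → shelf 3 (new)  [load 22/36]
  21 → shelf 4 (new)  [load 21/36]
  6 → shelf 3  [load 28/36]
  24 → shelf 5 (new)  [load 24/36]
  7 → shelf 3  [load 35/36]
  6 → shelf 5  [load 30/36]
  9 → shelf 4  [load 30/36]
  20 → shelf 6 (new)  [load 20/36]
  7 → shelf 6  [load 27/36]
6 shelves opened.

6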